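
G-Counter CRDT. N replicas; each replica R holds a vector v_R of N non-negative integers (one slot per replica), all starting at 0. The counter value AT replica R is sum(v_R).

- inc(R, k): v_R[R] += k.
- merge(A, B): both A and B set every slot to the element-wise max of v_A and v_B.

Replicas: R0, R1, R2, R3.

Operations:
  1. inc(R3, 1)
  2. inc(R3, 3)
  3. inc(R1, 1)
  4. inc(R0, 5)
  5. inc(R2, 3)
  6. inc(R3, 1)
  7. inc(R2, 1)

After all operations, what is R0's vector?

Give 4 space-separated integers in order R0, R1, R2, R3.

Answer: 5 0 0 0

Derivation:
Op 1: inc R3 by 1 -> R3=(0,0,0,1) value=1
Op 2: inc R3 by 3 -> R3=(0,0,0,4) value=4
Op 3: inc R1 by 1 -> R1=(0,1,0,0) value=1
Op 4: inc R0 by 5 -> R0=(5,0,0,0) value=5
Op 5: inc R2 by 3 -> R2=(0,0,3,0) value=3
Op 6: inc R3 by 1 -> R3=(0,0,0,5) value=5
Op 7: inc R2 by 1 -> R2=(0,0,4,0) value=4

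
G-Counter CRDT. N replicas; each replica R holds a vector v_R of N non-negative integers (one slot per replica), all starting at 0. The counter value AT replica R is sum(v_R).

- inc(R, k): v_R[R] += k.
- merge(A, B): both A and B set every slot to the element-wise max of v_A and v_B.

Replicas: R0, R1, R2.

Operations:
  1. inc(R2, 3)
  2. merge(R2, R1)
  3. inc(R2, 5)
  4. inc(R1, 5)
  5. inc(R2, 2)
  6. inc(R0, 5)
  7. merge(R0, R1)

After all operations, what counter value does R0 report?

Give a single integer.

Op 1: inc R2 by 3 -> R2=(0,0,3) value=3
Op 2: merge R2<->R1 -> R2=(0,0,3) R1=(0,0,3)
Op 3: inc R2 by 5 -> R2=(0,0,8) value=8
Op 4: inc R1 by 5 -> R1=(0,5,3) value=8
Op 5: inc R2 by 2 -> R2=(0,0,10) value=10
Op 6: inc R0 by 5 -> R0=(5,0,0) value=5
Op 7: merge R0<->R1 -> R0=(5,5,3) R1=(5,5,3)

Answer: 13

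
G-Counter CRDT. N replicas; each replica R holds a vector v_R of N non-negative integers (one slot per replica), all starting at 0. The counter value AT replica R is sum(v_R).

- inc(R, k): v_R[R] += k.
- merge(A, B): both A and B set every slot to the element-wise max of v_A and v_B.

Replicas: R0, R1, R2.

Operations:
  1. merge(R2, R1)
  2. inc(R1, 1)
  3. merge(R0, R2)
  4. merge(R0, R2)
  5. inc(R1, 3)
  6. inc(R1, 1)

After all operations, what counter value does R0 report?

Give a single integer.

Answer: 0

Derivation:
Op 1: merge R2<->R1 -> R2=(0,0,0) R1=(0,0,0)
Op 2: inc R1 by 1 -> R1=(0,1,0) value=1
Op 3: merge R0<->R2 -> R0=(0,0,0) R2=(0,0,0)
Op 4: merge R0<->R2 -> R0=(0,0,0) R2=(0,0,0)
Op 5: inc R1 by 3 -> R1=(0,4,0) value=4
Op 6: inc R1 by 1 -> R1=(0,5,0) value=5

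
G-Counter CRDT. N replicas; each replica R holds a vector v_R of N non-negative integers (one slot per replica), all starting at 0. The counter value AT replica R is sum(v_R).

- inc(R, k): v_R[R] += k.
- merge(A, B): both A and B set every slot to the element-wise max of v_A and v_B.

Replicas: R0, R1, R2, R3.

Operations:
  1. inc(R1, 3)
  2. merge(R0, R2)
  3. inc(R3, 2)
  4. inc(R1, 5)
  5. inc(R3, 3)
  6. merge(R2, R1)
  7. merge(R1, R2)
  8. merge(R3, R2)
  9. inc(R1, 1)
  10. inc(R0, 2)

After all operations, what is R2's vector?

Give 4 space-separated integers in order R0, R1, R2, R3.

Answer: 0 8 0 5

Derivation:
Op 1: inc R1 by 3 -> R1=(0,3,0,0) value=3
Op 2: merge R0<->R2 -> R0=(0,0,0,0) R2=(0,0,0,0)
Op 3: inc R3 by 2 -> R3=(0,0,0,2) value=2
Op 4: inc R1 by 5 -> R1=(0,8,0,0) value=8
Op 5: inc R3 by 3 -> R3=(0,0,0,5) value=5
Op 6: merge R2<->R1 -> R2=(0,8,0,0) R1=(0,8,0,0)
Op 7: merge R1<->R2 -> R1=(0,8,0,0) R2=(0,8,0,0)
Op 8: merge R3<->R2 -> R3=(0,8,0,5) R2=(0,8,0,5)
Op 9: inc R1 by 1 -> R1=(0,9,0,0) value=9
Op 10: inc R0 by 2 -> R0=(2,0,0,0) value=2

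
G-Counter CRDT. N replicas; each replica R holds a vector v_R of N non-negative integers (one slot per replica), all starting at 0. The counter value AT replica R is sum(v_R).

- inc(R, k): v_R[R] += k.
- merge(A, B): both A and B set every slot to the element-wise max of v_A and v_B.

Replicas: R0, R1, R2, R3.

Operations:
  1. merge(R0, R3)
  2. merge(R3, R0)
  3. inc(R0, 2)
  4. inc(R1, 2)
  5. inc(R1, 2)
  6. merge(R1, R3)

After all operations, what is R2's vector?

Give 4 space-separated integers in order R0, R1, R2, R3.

Answer: 0 0 0 0

Derivation:
Op 1: merge R0<->R3 -> R0=(0,0,0,0) R3=(0,0,0,0)
Op 2: merge R3<->R0 -> R3=(0,0,0,0) R0=(0,0,0,0)
Op 3: inc R0 by 2 -> R0=(2,0,0,0) value=2
Op 4: inc R1 by 2 -> R1=(0,2,0,0) value=2
Op 5: inc R1 by 2 -> R1=(0,4,0,0) value=4
Op 6: merge R1<->R3 -> R1=(0,4,0,0) R3=(0,4,0,0)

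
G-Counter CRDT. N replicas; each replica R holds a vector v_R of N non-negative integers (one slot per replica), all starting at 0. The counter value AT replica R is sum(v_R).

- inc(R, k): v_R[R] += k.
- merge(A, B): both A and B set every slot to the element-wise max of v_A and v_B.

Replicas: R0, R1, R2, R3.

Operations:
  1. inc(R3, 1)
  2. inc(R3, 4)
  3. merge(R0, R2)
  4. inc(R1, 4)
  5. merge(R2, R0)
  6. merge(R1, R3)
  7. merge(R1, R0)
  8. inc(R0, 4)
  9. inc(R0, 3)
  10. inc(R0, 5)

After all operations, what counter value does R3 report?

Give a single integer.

Answer: 9

Derivation:
Op 1: inc R3 by 1 -> R3=(0,0,0,1) value=1
Op 2: inc R3 by 4 -> R3=(0,0,0,5) value=5
Op 3: merge R0<->R2 -> R0=(0,0,0,0) R2=(0,0,0,0)
Op 4: inc R1 by 4 -> R1=(0,4,0,0) value=4
Op 5: merge R2<->R0 -> R2=(0,0,0,0) R0=(0,0,0,0)
Op 6: merge R1<->R3 -> R1=(0,4,0,5) R3=(0,4,0,5)
Op 7: merge R1<->R0 -> R1=(0,4,0,5) R0=(0,4,0,5)
Op 8: inc R0 by 4 -> R0=(4,4,0,5) value=13
Op 9: inc R0 by 3 -> R0=(7,4,0,5) value=16
Op 10: inc R0 by 5 -> R0=(12,4,0,5) value=21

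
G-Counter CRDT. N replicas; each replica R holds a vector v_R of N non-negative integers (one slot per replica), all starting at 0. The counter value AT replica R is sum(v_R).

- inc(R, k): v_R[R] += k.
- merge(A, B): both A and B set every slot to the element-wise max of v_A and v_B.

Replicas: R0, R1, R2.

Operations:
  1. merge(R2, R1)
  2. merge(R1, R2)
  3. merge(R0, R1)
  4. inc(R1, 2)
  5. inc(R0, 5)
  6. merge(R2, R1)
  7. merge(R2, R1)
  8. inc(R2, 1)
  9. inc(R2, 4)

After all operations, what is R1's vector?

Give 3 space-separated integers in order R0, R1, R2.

Op 1: merge R2<->R1 -> R2=(0,0,0) R1=(0,0,0)
Op 2: merge R1<->R2 -> R1=(0,0,0) R2=(0,0,0)
Op 3: merge R0<->R1 -> R0=(0,0,0) R1=(0,0,0)
Op 4: inc R1 by 2 -> R1=(0,2,0) value=2
Op 5: inc R0 by 5 -> R0=(5,0,0) value=5
Op 6: merge R2<->R1 -> R2=(0,2,0) R1=(0,2,0)
Op 7: merge R2<->R1 -> R2=(0,2,0) R1=(0,2,0)
Op 8: inc R2 by 1 -> R2=(0,2,1) value=3
Op 9: inc R2 by 4 -> R2=(0,2,5) value=7

Answer: 0 2 0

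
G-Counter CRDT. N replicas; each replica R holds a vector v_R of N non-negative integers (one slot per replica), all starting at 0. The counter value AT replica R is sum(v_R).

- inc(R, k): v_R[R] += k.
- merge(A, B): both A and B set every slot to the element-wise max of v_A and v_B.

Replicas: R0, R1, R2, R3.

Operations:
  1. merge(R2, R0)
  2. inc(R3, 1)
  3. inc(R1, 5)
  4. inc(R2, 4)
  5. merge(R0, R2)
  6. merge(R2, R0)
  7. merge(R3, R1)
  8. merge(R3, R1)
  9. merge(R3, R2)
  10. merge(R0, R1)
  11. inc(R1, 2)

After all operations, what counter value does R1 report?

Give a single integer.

Op 1: merge R2<->R0 -> R2=(0,0,0,0) R0=(0,0,0,0)
Op 2: inc R3 by 1 -> R3=(0,0,0,1) value=1
Op 3: inc R1 by 5 -> R1=(0,5,0,0) value=5
Op 4: inc R2 by 4 -> R2=(0,0,4,0) value=4
Op 5: merge R0<->R2 -> R0=(0,0,4,0) R2=(0,0,4,0)
Op 6: merge R2<->R0 -> R2=(0,0,4,0) R0=(0,0,4,0)
Op 7: merge R3<->R1 -> R3=(0,5,0,1) R1=(0,5,0,1)
Op 8: merge R3<->R1 -> R3=(0,5,0,1) R1=(0,5,0,1)
Op 9: merge R3<->R2 -> R3=(0,5,4,1) R2=(0,5,4,1)
Op 10: merge R0<->R1 -> R0=(0,5,4,1) R1=(0,5,4,1)
Op 11: inc R1 by 2 -> R1=(0,7,4,1) value=12

Answer: 12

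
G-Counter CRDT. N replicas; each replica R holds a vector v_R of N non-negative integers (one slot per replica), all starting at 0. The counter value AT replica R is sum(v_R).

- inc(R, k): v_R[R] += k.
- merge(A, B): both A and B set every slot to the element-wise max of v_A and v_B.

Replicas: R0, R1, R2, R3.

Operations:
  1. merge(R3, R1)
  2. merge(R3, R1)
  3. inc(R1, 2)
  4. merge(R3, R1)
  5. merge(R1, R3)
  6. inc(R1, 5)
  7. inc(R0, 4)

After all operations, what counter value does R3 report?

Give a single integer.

Op 1: merge R3<->R1 -> R3=(0,0,0,0) R1=(0,0,0,0)
Op 2: merge R3<->R1 -> R3=(0,0,0,0) R1=(0,0,0,0)
Op 3: inc R1 by 2 -> R1=(0,2,0,0) value=2
Op 4: merge R3<->R1 -> R3=(0,2,0,0) R1=(0,2,0,0)
Op 5: merge R1<->R3 -> R1=(0,2,0,0) R3=(0,2,0,0)
Op 6: inc R1 by 5 -> R1=(0,7,0,0) value=7
Op 7: inc R0 by 4 -> R0=(4,0,0,0) value=4

Answer: 2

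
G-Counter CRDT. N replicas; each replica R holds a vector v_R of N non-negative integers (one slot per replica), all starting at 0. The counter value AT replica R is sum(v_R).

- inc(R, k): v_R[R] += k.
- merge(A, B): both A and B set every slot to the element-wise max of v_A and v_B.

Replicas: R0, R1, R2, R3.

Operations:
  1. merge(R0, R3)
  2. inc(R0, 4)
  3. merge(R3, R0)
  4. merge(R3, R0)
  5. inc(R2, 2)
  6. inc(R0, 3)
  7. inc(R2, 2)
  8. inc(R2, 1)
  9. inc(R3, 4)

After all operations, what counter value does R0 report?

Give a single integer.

Op 1: merge R0<->R3 -> R0=(0,0,0,0) R3=(0,0,0,0)
Op 2: inc R0 by 4 -> R0=(4,0,0,0) value=4
Op 3: merge R3<->R0 -> R3=(4,0,0,0) R0=(4,0,0,0)
Op 4: merge R3<->R0 -> R3=(4,0,0,0) R0=(4,0,0,0)
Op 5: inc R2 by 2 -> R2=(0,0,2,0) value=2
Op 6: inc R0 by 3 -> R0=(7,0,0,0) value=7
Op 7: inc R2 by 2 -> R2=(0,0,4,0) value=4
Op 8: inc R2 by 1 -> R2=(0,0,5,0) value=5
Op 9: inc R3 by 4 -> R3=(4,0,0,4) value=8

Answer: 7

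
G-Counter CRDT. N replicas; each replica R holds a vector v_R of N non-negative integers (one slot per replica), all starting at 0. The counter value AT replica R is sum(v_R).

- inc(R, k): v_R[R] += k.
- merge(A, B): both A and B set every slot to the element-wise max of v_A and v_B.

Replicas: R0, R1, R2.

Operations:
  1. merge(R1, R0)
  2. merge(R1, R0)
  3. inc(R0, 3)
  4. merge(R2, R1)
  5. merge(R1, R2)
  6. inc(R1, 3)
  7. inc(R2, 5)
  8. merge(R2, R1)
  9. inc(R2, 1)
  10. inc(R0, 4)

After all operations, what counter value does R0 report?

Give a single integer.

Op 1: merge R1<->R0 -> R1=(0,0,0) R0=(0,0,0)
Op 2: merge R1<->R0 -> R1=(0,0,0) R0=(0,0,0)
Op 3: inc R0 by 3 -> R0=(3,0,0) value=3
Op 4: merge R2<->R1 -> R2=(0,0,0) R1=(0,0,0)
Op 5: merge R1<->R2 -> R1=(0,0,0) R2=(0,0,0)
Op 6: inc R1 by 3 -> R1=(0,3,0) value=3
Op 7: inc R2 by 5 -> R2=(0,0,5) value=5
Op 8: merge R2<->R1 -> R2=(0,3,5) R1=(0,3,5)
Op 9: inc R2 by 1 -> R2=(0,3,6) value=9
Op 10: inc R0 by 4 -> R0=(7,0,0) value=7

Answer: 7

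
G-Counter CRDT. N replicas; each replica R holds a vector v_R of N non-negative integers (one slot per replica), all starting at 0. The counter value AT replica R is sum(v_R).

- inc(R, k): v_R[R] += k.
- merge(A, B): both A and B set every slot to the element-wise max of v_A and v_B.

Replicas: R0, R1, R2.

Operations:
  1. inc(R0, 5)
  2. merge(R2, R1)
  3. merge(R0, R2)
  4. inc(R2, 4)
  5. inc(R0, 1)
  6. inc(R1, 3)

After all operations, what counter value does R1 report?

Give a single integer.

Op 1: inc R0 by 5 -> R0=(5,0,0) value=5
Op 2: merge R2<->R1 -> R2=(0,0,0) R1=(0,0,0)
Op 3: merge R0<->R2 -> R0=(5,0,0) R2=(5,0,0)
Op 4: inc R2 by 4 -> R2=(5,0,4) value=9
Op 5: inc R0 by 1 -> R0=(6,0,0) value=6
Op 6: inc R1 by 3 -> R1=(0,3,0) value=3

Answer: 3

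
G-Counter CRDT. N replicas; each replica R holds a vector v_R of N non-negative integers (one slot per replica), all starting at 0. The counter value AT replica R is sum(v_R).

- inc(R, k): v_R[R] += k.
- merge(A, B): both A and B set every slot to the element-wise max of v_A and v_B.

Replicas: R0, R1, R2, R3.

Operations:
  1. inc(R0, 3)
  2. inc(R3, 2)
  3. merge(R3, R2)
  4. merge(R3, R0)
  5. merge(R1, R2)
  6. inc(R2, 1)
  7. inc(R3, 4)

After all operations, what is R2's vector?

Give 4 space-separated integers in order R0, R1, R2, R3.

Answer: 0 0 1 2

Derivation:
Op 1: inc R0 by 3 -> R0=(3,0,0,0) value=3
Op 2: inc R3 by 2 -> R3=(0,0,0,2) value=2
Op 3: merge R3<->R2 -> R3=(0,0,0,2) R2=(0,0,0,2)
Op 4: merge R3<->R0 -> R3=(3,0,0,2) R0=(3,0,0,2)
Op 5: merge R1<->R2 -> R1=(0,0,0,2) R2=(0,0,0,2)
Op 6: inc R2 by 1 -> R2=(0,0,1,2) value=3
Op 7: inc R3 by 4 -> R3=(3,0,0,6) value=9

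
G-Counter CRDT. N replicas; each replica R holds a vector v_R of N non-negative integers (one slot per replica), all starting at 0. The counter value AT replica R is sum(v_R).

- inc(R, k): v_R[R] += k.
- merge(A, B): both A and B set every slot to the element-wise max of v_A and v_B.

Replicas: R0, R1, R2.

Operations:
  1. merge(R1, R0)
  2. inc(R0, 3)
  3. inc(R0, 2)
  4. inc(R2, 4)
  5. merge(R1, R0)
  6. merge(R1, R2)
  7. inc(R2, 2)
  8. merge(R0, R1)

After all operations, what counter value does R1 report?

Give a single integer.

Answer: 9

Derivation:
Op 1: merge R1<->R0 -> R1=(0,0,0) R0=(0,0,0)
Op 2: inc R0 by 3 -> R0=(3,0,0) value=3
Op 3: inc R0 by 2 -> R0=(5,0,0) value=5
Op 4: inc R2 by 4 -> R2=(0,0,4) value=4
Op 5: merge R1<->R0 -> R1=(5,0,0) R0=(5,0,0)
Op 6: merge R1<->R2 -> R1=(5,0,4) R2=(5,0,4)
Op 7: inc R2 by 2 -> R2=(5,0,6) value=11
Op 8: merge R0<->R1 -> R0=(5,0,4) R1=(5,0,4)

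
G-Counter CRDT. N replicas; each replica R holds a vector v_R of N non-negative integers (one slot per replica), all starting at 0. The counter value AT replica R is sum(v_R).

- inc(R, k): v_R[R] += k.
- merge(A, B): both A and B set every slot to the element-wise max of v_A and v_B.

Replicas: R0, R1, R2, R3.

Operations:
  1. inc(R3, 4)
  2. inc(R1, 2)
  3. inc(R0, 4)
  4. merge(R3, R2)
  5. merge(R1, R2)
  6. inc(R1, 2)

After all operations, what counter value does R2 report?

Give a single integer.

Answer: 6

Derivation:
Op 1: inc R3 by 4 -> R3=(0,0,0,4) value=4
Op 2: inc R1 by 2 -> R1=(0,2,0,0) value=2
Op 3: inc R0 by 4 -> R0=(4,0,0,0) value=4
Op 4: merge R3<->R2 -> R3=(0,0,0,4) R2=(0,0,0,4)
Op 5: merge R1<->R2 -> R1=(0,2,0,4) R2=(0,2,0,4)
Op 6: inc R1 by 2 -> R1=(0,4,0,4) value=8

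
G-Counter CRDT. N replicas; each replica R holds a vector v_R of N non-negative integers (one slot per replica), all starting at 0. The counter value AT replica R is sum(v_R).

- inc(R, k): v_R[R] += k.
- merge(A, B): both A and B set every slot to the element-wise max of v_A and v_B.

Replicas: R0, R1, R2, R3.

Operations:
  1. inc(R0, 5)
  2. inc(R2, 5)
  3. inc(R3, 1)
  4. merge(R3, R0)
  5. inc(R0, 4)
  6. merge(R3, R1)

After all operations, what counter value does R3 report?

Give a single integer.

Op 1: inc R0 by 5 -> R0=(5,0,0,0) value=5
Op 2: inc R2 by 5 -> R2=(0,0,5,0) value=5
Op 3: inc R3 by 1 -> R3=(0,0,0,1) value=1
Op 4: merge R3<->R0 -> R3=(5,0,0,1) R0=(5,0,0,1)
Op 5: inc R0 by 4 -> R0=(9,0,0,1) value=10
Op 6: merge R3<->R1 -> R3=(5,0,0,1) R1=(5,0,0,1)

Answer: 6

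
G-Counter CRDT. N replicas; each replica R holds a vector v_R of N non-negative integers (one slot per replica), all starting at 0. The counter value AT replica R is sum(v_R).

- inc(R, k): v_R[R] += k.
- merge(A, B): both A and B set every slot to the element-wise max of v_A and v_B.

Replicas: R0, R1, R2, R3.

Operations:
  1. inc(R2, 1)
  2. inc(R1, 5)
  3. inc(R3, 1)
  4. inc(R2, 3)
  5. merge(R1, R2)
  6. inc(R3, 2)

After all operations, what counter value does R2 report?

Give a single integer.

Op 1: inc R2 by 1 -> R2=(0,0,1,0) value=1
Op 2: inc R1 by 5 -> R1=(0,5,0,0) value=5
Op 3: inc R3 by 1 -> R3=(0,0,0,1) value=1
Op 4: inc R2 by 3 -> R2=(0,0,4,0) value=4
Op 5: merge R1<->R2 -> R1=(0,5,4,0) R2=(0,5,4,0)
Op 6: inc R3 by 2 -> R3=(0,0,0,3) value=3

Answer: 9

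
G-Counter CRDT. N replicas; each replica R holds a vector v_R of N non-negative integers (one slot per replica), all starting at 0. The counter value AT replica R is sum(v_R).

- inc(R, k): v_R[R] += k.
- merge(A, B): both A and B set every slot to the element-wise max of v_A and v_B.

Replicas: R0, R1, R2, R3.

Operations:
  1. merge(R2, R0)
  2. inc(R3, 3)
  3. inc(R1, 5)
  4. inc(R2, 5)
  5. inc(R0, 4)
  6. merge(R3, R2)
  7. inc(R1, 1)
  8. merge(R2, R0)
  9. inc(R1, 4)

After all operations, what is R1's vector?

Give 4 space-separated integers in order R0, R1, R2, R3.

Op 1: merge R2<->R0 -> R2=(0,0,0,0) R0=(0,0,0,0)
Op 2: inc R3 by 3 -> R3=(0,0,0,3) value=3
Op 3: inc R1 by 5 -> R1=(0,5,0,0) value=5
Op 4: inc R2 by 5 -> R2=(0,0,5,0) value=5
Op 5: inc R0 by 4 -> R0=(4,0,0,0) value=4
Op 6: merge R3<->R2 -> R3=(0,0,5,3) R2=(0,0,5,3)
Op 7: inc R1 by 1 -> R1=(0,6,0,0) value=6
Op 8: merge R2<->R0 -> R2=(4,0,5,3) R0=(4,0,5,3)
Op 9: inc R1 by 4 -> R1=(0,10,0,0) value=10

Answer: 0 10 0 0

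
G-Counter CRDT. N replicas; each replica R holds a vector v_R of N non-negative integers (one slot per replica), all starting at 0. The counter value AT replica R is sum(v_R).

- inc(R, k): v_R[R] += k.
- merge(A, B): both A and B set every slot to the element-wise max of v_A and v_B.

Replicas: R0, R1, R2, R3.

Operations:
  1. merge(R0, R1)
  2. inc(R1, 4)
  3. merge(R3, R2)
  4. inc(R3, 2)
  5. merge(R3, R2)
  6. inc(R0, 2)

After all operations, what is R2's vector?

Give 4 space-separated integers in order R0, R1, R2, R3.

Answer: 0 0 0 2

Derivation:
Op 1: merge R0<->R1 -> R0=(0,0,0,0) R1=(0,0,0,0)
Op 2: inc R1 by 4 -> R1=(0,4,0,0) value=4
Op 3: merge R3<->R2 -> R3=(0,0,0,0) R2=(0,0,0,0)
Op 4: inc R3 by 2 -> R3=(0,0,0,2) value=2
Op 5: merge R3<->R2 -> R3=(0,0,0,2) R2=(0,0,0,2)
Op 6: inc R0 by 2 -> R0=(2,0,0,0) value=2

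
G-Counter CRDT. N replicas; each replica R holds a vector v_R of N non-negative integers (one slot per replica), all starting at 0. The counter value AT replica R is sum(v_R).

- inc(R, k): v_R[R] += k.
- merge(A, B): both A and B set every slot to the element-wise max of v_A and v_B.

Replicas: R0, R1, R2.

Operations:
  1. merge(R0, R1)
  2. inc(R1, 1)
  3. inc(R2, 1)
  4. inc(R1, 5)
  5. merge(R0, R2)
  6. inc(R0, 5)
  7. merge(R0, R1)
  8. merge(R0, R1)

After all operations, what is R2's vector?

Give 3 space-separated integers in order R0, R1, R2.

Answer: 0 0 1

Derivation:
Op 1: merge R0<->R1 -> R0=(0,0,0) R1=(0,0,0)
Op 2: inc R1 by 1 -> R1=(0,1,0) value=1
Op 3: inc R2 by 1 -> R2=(0,0,1) value=1
Op 4: inc R1 by 5 -> R1=(0,6,0) value=6
Op 5: merge R0<->R2 -> R0=(0,0,1) R2=(0,0,1)
Op 6: inc R0 by 5 -> R0=(5,0,1) value=6
Op 7: merge R0<->R1 -> R0=(5,6,1) R1=(5,6,1)
Op 8: merge R0<->R1 -> R0=(5,6,1) R1=(5,6,1)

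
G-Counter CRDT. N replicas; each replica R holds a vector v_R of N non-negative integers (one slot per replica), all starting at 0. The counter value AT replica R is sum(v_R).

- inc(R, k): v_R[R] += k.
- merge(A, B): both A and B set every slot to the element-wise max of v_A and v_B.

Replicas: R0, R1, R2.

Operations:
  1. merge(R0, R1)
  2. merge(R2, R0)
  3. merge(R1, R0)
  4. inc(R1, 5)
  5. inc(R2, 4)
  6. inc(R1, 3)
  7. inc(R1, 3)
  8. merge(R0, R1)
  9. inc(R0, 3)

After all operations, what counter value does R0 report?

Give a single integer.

Op 1: merge R0<->R1 -> R0=(0,0,0) R1=(0,0,0)
Op 2: merge R2<->R0 -> R2=(0,0,0) R0=(0,0,0)
Op 3: merge R1<->R0 -> R1=(0,0,0) R0=(0,0,0)
Op 4: inc R1 by 5 -> R1=(0,5,0) value=5
Op 5: inc R2 by 4 -> R2=(0,0,4) value=4
Op 6: inc R1 by 3 -> R1=(0,8,0) value=8
Op 7: inc R1 by 3 -> R1=(0,11,0) value=11
Op 8: merge R0<->R1 -> R0=(0,11,0) R1=(0,11,0)
Op 9: inc R0 by 3 -> R0=(3,11,0) value=14

Answer: 14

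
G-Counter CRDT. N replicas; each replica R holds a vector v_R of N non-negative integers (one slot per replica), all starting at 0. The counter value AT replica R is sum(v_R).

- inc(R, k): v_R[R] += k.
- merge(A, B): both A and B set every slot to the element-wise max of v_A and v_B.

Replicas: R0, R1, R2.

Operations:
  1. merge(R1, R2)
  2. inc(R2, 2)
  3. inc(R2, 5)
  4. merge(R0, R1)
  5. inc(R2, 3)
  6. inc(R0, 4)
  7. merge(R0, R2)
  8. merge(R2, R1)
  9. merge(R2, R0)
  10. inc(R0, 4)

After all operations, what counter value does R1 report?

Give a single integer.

Answer: 14

Derivation:
Op 1: merge R1<->R2 -> R1=(0,0,0) R2=(0,0,0)
Op 2: inc R2 by 2 -> R2=(0,0,2) value=2
Op 3: inc R2 by 5 -> R2=(0,0,7) value=7
Op 4: merge R0<->R1 -> R0=(0,0,0) R1=(0,0,0)
Op 5: inc R2 by 3 -> R2=(0,0,10) value=10
Op 6: inc R0 by 4 -> R0=(4,0,0) value=4
Op 7: merge R0<->R2 -> R0=(4,0,10) R2=(4,0,10)
Op 8: merge R2<->R1 -> R2=(4,0,10) R1=(4,0,10)
Op 9: merge R2<->R0 -> R2=(4,0,10) R0=(4,0,10)
Op 10: inc R0 by 4 -> R0=(8,0,10) value=18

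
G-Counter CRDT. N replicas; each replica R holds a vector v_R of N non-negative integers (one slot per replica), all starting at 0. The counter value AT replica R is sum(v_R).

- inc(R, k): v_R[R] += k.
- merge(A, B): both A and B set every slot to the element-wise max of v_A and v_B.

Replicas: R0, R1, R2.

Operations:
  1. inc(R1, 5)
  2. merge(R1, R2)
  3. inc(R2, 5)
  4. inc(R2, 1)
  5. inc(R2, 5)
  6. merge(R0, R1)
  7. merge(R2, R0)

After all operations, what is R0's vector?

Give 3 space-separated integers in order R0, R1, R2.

Op 1: inc R1 by 5 -> R1=(0,5,0) value=5
Op 2: merge R1<->R2 -> R1=(0,5,0) R2=(0,5,0)
Op 3: inc R2 by 5 -> R2=(0,5,5) value=10
Op 4: inc R2 by 1 -> R2=(0,5,6) value=11
Op 5: inc R2 by 5 -> R2=(0,5,11) value=16
Op 6: merge R0<->R1 -> R0=(0,5,0) R1=(0,5,0)
Op 7: merge R2<->R0 -> R2=(0,5,11) R0=(0,5,11)

Answer: 0 5 11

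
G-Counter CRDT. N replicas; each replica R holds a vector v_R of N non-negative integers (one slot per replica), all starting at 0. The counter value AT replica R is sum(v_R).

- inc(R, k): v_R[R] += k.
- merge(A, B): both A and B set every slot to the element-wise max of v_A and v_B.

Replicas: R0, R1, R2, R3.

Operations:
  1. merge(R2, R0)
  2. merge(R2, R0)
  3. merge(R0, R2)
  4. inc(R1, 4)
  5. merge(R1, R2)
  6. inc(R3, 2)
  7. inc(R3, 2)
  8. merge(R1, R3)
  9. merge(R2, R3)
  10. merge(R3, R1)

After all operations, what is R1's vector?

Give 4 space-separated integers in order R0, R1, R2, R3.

Op 1: merge R2<->R0 -> R2=(0,0,0,0) R0=(0,0,0,0)
Op 2: merge R2<->R0 -> R2=(0,0,0,0) R0=(0,0,0,0)
Op 3: merge R0<->R2 -> R0=(0,0,0,0) R2=(0,0,0,0)
Op 4: inc R1 by 4 -> R1=(0,4,0,0) value=4
Op 5: merge R1<->R2 -> R1=(0,4,0,0) R2=(0,4,0,0)
Op 6: inc R3 by 2 -> R3=(0,0,0,2) value=2
Op 7: inc R3 by 2 -> R3=(0,0,0,4) value=4
Op 8: merge R1<->R3 -> R1=(0,4,0,4) R3=(0,4,0,4)
Op 9: merge R2<->R3 -> R2=(0,4,0,4) R3=(0,4,0,4)
Op 10: merge R3<->R1 -> R3=(0,4,0,4) R1=(0,4,0,4)

Answer: 0 4 0 4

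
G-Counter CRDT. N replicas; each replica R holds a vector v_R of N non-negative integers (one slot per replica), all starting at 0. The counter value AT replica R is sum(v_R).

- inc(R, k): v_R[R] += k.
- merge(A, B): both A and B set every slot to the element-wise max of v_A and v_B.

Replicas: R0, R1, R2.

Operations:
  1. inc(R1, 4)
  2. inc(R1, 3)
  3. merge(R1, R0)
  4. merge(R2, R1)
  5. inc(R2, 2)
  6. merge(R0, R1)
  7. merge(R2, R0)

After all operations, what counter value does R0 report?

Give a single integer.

Answer: 9

Derivation:
Op 1: inc R1 by 4 -> R1=(0,4,0) value=4
Op 2: inc R1 by 3 -> R1=(0,7,0) value=7
Op 3: merge R1<->R0 -> R1=(0,7,0) R0=(0,7,0)
Op 4: merge R2<->R1 -> R2=(0,7,0) R1=(0,7,0)
Op 5: inc R2 by 2 -> R2=(0,7,2) value=9
Op 6: merge R0<->R1 -> R0=(0,7,0) R1=(0,7,0)
Op 7: merge R2<->R0 -> R2=(0,7,2) R0=(0,7,2)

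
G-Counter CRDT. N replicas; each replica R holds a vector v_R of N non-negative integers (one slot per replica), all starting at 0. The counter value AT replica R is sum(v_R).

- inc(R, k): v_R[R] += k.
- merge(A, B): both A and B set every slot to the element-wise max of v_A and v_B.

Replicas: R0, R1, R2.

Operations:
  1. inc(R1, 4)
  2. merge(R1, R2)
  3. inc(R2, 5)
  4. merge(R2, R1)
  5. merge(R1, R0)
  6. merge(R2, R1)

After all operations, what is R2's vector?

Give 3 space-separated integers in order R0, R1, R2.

Op 1: inc R1 by 4 -> R1=(0,4,0) value=4
Op 2: merge R1<->R2 -> R1=(0,4,0) R2=(0,4,0)
Op 3: inc R2 by 5 -> R2=(0,4,5) value=9
Op 4: merge R2<->R1 -> R2=(0,4,5) R1=(0,4,5)
Op 5: merge R1<->R0 -> R1=(0,4,5) R0=(0,4,5)
Op 6: merge R2<->R1 -> R2=(0,4,5) R1=(0,4,5)

Answer: 0 4 5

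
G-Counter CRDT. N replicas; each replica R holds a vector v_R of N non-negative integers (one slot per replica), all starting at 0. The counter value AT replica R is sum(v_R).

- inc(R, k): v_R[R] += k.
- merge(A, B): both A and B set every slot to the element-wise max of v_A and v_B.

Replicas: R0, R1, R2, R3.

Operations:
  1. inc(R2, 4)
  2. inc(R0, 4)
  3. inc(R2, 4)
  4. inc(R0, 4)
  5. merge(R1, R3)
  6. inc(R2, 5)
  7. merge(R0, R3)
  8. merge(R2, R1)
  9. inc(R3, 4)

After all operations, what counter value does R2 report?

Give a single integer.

Answer: 13

Derivation:
Op 1: inc R2 by 4 -> R2=(0,0,4,0) value=4
Op 2: inc R0 by 4 -> R0=(4,0,0,0) value=4
Op 3: inc R2 by 4 -> R2=(0,0,8,0) value=8
Op 4: inc R0 by 4 -> R0=(8,0,0,0) value=8
Op 5: merge R1<->R3 -> R1=(0,0,0,0) R3=(0,0,0,0)
Op 6: inc R2 by 5 -> R2=(0,0,13,0) value=13
Op 7: merge R0<->R3 -> R0=(8,0,0,0) R3=(8,0,0,0)
Op 8: merge R2<->R1 -> R2=(0,0,13,0) R1=(0,0,13,0)
Op 9: inc R3 by 4 -> R3=(8,0,0,4) value=12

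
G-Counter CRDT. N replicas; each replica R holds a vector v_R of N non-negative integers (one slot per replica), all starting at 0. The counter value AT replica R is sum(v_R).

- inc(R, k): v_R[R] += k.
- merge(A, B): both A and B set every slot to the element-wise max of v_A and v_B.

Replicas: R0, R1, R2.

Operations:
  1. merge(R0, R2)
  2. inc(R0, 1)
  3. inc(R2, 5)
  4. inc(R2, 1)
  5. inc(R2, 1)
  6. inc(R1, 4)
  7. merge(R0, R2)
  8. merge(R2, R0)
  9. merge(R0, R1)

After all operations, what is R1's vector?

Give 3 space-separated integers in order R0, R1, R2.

Op 1: merge R0<->R2 -> R0=(0,0,0) R2=(0,0,0)
Op 2: inc R0 by 1 -> R0=(1,0,0) value=1
Op 3: inc R2 by 5 -> R2=(0,0,5) value=5
Op 4: inc R2 by 1 -> R2=(0,0,6) value=6
Op 5: inc R2 by 1 -> R2=(0,0,7) value=7
Op 6: inc R1 by 4 -> R1=(0,4,0) value=4
Op 7: merge R0<->R2 -> R0=(1,0,7) R2=(1,0,7)
Op 8: merge R2<->R0 -> R2=(1,0,7) R0=(1,0,7)
Op 9: merge R0<->R1 -> R0=(1,4,7) R1=(1,4,7)

Answer: 1 4 7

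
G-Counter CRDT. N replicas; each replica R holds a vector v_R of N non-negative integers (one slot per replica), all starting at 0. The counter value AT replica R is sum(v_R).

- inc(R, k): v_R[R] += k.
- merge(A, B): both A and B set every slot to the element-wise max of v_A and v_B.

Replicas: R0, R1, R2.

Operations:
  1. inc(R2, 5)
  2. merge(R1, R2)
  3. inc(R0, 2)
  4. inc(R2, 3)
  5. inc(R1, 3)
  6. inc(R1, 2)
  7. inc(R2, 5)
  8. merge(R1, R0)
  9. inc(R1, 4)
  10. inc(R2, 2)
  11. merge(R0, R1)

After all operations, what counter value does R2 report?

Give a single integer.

Answer: 15

Derivation:
Op 1: inc R2 by 5 -> R2=(0,0,5) value=5
Op 2: merge R1<->R2 -> R1=(0,0,5) R2=(0,0,5)
Op 3: inc R0 by 2 -> R0=(2,0,0) value=2
Op 4: inc R2 by 3 -> R2=(0,0,8) value=8
Op 5: inc R1 by 3 -> R1=(0,3,5) value=8
Op 6: inc R1 by 2 -> R1=(0,5,5) value=10
Op 7: inc R2 by 5 -> R2=(0,0,13) value=13
Op 8: merge R1<->R0 -> R1=(2,5,5) R0=(2,5,5)
Op 9: inc R1 by 4 -> R1=(2,9,5) value=16
Op 10: inc R2 by 2 -> R2=(0,0,15) value=15
Op 11: merge R0<->R1 -> R0=(2,9,5) R1=(2,9,5)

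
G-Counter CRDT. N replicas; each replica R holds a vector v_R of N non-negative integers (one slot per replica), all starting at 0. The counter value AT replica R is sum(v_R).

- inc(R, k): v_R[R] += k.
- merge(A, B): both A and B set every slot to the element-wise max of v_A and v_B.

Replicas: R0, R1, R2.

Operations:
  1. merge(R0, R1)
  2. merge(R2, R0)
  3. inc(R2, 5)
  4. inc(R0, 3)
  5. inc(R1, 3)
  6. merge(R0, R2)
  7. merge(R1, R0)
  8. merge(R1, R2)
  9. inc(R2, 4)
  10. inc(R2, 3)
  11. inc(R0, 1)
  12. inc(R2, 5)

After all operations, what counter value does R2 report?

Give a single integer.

Answer: 23

Derivation:
Op 1: merge R0<->R1 -> R0=(0,0,0) R1=(0,0,0)
Op 2: merge R2<->R0 -> R2=(0,0,0) R0=(0,0,0)
Op 3: inc R2 by 5 -> R2=(0,0,5) value=5
Op 4: inc R0 by 3 -> R0=(3,0,0) value=3
Op 5: inc R1 by 3 -> R1=(0,3,0) value=3
Op 6: merge R0<->R2 -> R0=(3,0,5) R2=(3,0,5)
Op 7: merge R1<->R0 -> R1=(3,3,5) R0=(3,3,5)
Op 8: merge R1<->R2 -> R1=(3,3,5) R2=(3,3,5)
Op 9: inc R2 by 4 -> R2=(3,3,9) value=15
Op 10: inc R2 by 3 -> R2=(3,3,12) value=18
Op 11: inc R0 by 1 -> R0=(4,3,5) value=12
Op 12: inc R2 by 5 -> R2=(3,3,17) value=23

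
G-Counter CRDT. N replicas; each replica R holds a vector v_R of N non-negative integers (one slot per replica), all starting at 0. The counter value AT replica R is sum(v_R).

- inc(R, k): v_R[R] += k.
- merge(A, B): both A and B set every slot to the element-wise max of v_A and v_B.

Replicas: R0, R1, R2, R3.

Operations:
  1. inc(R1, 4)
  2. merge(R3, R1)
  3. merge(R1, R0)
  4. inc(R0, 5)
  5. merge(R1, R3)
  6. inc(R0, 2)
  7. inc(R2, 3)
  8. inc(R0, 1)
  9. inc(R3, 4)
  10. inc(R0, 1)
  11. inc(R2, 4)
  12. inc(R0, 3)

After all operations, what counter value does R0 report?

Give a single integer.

Answer: 16

Derivation:
Op 1: inc R1 by 4 -> R1=(0,4,0,0) value=4
Op 2: merge R3<->R1 -> R3=(0,4,0,0) R1=(0,4,0,0)
Op 3: merge R1<->R0 -> R1=(0,4,0,0) R0=(0,4,0,0)
Op 4: inc R0 by 5 -> R0=(5,4,0,0) value=9
Op 5: merge R1<->R3 -> R1=(0,4,0,0) R3=(0,4,0,0)
Op 6: inc R0 by 2 -> R0=(7,4,0,0) value=11
Op 7: inc R2 by 3 -> R2=(0,0,3,0) value=3
Op 8: inc R0 by 1 -> R0=(8,4,0,0) value=12
Op 9: inc R3 by 4 -> R3=(0,4,0,4) value=8
Op 10: inc R0 by 1 -> R0=(9,4,0,0) value=13
Op 11: inc R2 by 4 -> R2=(0,0,7,0) value=7
Op 12: inc R0 by 3 -> R0=(12,4,0,0) value=16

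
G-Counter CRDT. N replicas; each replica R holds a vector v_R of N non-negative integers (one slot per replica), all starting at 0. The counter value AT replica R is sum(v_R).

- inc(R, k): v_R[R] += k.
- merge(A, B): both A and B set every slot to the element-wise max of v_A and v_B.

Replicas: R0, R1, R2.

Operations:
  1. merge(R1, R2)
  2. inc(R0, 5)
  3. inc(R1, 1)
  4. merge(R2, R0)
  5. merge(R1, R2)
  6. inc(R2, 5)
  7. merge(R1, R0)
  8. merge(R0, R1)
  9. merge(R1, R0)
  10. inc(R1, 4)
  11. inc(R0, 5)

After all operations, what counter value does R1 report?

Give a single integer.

Answer: 10

Derivation:
Op 1: merge R1<->R2 -> R1=(0,0,0) R2=(0,0,0)
Op 2: inc R0 by 5 -> R0=(5,0,0) value=5
Op 3: inc R1 by 1 -> R1=(0,1,0) value=1
Op 4: merge R2<->R0 -> R2=(5,0,0) R0=(5,0,0)
Op 5: merge R1<->R2 -> R1=(5,1,0) R2=(5,1,0)
Op 6: inc R2 by 5 -> R2=(5,1,5) value=11
Op 7: merge R1<->R0 -> R1=(5,1,0) R0=(5,1,0)
Op 8: merge R0<->R1 -> R0=(5,1,0) R1=(5,1,0)
Op 9: merge R1<->R0 -> R1=(5,1,0) R0=(5,1,0)
Op 10: inc R1 by 4 -> R1=(5,5,0) value=10
Op 11: inc R0 by 5 -> R0=(10,1,0) value=11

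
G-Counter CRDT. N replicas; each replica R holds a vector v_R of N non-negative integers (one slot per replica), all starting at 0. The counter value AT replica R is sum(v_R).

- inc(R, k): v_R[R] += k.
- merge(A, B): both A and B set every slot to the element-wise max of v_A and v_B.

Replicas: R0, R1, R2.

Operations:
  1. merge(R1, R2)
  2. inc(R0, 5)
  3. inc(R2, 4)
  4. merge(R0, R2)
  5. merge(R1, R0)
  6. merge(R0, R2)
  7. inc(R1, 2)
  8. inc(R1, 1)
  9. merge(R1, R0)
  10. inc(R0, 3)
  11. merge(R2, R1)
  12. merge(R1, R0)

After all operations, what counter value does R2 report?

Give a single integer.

Op 1: merge R1<->R2 -> R1=(0,0,0) R2=(0,0,0)
Op 2: inc R0 by 5 -> R0=(5,0,0) value=5
Op 3: inc R2 by 4 -> R2=(0,0,4) value=4
Op 4: merge R0<->R2 -> R0=(5,0,4) R2=(5,0,4)
Op 5: merge R1<->R0 -> R1=(5,0,4) R0=(5,0,4)
Op 6: merge R0<->R2 -> R0=(5,0,4) R2=(5,0,4)
Op 7: inc R1 by 2 -> R1=(5,2,4) value=11
Op 8: inc R1 by 1 -> R1=(5,3,4) value=12
Op 9: merge R1<->R0 -> R1=(5,3,4) R0=(5,3,4)
Op 10: inc R0 by 3 -> R0=(8,3,4) value=15
Op 11: merge R2<->R1 -> R2=(5,3,4) R1=(5,3,4)
Op 12: merge R1<->R0 -> R1=(8,3,4) R0=(8,3,4)

Answer: 12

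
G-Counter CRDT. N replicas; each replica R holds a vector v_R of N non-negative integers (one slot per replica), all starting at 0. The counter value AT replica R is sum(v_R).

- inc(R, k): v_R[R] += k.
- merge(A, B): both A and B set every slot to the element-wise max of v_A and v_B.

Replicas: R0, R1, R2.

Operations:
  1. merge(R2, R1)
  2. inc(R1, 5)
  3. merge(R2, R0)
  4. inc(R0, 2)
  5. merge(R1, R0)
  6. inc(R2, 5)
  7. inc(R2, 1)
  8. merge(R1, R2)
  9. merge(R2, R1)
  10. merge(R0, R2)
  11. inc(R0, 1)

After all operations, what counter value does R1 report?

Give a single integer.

Answer: 13

Derivation:
Op 1: merge R2<->R1 -> R2=(0,0,0) R1=(0,0,0)
Op 2: inc R1 by 5 -> R1=(0,5,0) value=5
Op 3: merge R2<->R0 -> R2=(0,0,0) R0=(0,0,0)
Op 4: inc R0 by 2 -> R0=(2,0,0) value=2
Op 5: merge R1<->R0 -> R1=(2,5,0) R0=(2,5,0)
Op 6: inc R2 by 5 -> R2=(0,0,5) value=5
Op 7: inc R2 by 1 -> R2=(0,0,6) value=6
Op 8: merge R1<->R2 -> R1=(2,5,6) R2=(2,5,6)
Op 9: merge R2<->R1 -> R2=(2,5,6) R1=(2,5,6)
Op 10: merge R0<->R2 -> R0=(2,5,6) R2=(2,5,6)
Op 11: inc R0 by 1 -> R0=(3,5,6) value=14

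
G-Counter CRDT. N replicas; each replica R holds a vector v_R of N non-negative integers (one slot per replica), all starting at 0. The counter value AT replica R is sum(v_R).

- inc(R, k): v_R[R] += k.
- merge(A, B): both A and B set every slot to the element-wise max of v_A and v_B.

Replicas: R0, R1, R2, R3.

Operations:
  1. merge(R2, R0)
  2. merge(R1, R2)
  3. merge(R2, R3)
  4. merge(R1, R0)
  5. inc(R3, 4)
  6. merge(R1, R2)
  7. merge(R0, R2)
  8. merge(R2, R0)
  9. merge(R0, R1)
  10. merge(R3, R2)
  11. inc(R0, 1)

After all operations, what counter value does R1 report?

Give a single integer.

Op 1: merge R2<->R0 -> R2=(0,0,0,0) R0=(0,0,0,0)
Op 2: merge R1<->R2 -> R1=(0,0,0,0) R2=(0,0,0,0)
Op 3: merge R2<->R3 -> R2=(0,0,0,0) R3=(0,0,0,0)
Op 4: merge R1<->R0 -> R1=(0,0,0,0) R0=(0,0,0,0)
Op 5: inc R3 by 4 -> R3=(0,0,0,4) value=4
Op 6: merge R1<->R2 -> R1=(0,0,0,0) R2=(0,0,0,0)
Op 7: merge R0<->R2 -> R0=(0,0,0,0) R2=(0,0,0,0)
Op 8: merge R2<->R0 -> R2=(0,0,0,0) R0=(0,0,0,0)
Op 9: merge R0<->R1 -> R0=(0,0,0,0) R1=(0,0,0,0)
Op 10: merge R3<->R2 -> R3=(0,0,0,4) R2=(0,0,0,4)
Op 11: inc R0 by 1 -> R0=(1,0,0,0) value=1

Answer: 0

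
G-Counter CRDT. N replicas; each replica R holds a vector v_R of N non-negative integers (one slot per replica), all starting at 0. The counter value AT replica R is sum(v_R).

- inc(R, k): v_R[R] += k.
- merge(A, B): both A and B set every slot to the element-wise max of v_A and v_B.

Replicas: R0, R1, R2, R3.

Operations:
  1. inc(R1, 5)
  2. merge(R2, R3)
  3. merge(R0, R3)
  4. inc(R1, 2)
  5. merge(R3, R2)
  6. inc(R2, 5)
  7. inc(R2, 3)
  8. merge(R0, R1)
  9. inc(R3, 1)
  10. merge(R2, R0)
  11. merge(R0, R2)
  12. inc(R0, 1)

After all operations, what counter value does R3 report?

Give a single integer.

Answer: 1

Derivation:
Op 1: inc R1 by 5 -> R1=(0,5,0,0) value=5
Op 2: merge R2<->R3 -> R2=(0,0,0,0) R3=(0,0,0,0)
Op 3: merge R0<->R3 -> R0=(0,0,0,0) R3=(0,0,0,0)
Op 4: inc R1 by 2 -> R1=(0,7,0,0) value=7
Op 5: merge R3<->R2 -> R3=(0,0,0,0) R2=(0,0,0,0)
Op 6: inc R2 by 5 -> R2=(0,0,5,0) value=5
Op 7: inc R2 by 3 -> R2=(0,0,8,0) value=8
Op 8: merge R0<->R1 -> R0=(0,7,0,0) R1=(0,7,0,0)
Op 9: inc R3 by 1 -> R3=(0,0,0,1) value=1
Op 10: merge R2<->R0 -> R2=(0,7,8,0) R0=(0,7,8,0)
Op 11: merge R0<->R2 -> R0=(0,7,8,0) R2=(0,7,8,0)
Op 12: inc R0 by 1 -> R0=(1,7,8,0) value=16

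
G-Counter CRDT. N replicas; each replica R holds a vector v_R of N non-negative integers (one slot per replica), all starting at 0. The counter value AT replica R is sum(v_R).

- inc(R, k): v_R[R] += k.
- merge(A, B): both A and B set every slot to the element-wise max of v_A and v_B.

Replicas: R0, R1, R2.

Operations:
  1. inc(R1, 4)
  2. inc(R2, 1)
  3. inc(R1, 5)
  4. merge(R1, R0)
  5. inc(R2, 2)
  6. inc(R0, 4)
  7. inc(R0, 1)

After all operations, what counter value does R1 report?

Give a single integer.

Answer: 9

Derivation:
Op 1: inc R1 by 4 -> R1=(0,4,0) value=4
Op 2: inc R2 by 1 -> R2=(0,0,1) value=1
Op 3: inc R1 by 5 -> R1=(0,9,0) value=9
Op 4: merge R1<->R0 -> R1=(0,9,0) R0=(0,9,0)
Op 5: inc R2 by 2 -> R2=(0,0,3) value=3
Op 6: inc R0 by 4 -> R0=(4,9,0) value=13
Op 7: inc R0 by 1 -> R0=(5,9,0) value=14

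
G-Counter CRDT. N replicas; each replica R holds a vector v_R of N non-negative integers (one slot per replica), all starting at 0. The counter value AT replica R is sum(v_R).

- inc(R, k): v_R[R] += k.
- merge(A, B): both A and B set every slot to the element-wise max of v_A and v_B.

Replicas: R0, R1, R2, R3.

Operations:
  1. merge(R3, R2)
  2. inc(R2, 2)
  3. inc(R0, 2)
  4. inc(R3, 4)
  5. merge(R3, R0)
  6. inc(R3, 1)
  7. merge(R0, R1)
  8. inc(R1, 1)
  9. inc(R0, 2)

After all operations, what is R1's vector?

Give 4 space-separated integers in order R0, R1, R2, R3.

Answer: 2 1 0 4

Derivation:
Op 1: merge R3<->R2 -> R3=(0,0,0,0) R2=(0,0,0,0)
Op 2: inc R2 by 2 -> R2=(0,0,2,0) value=2
Op 3: inc R0 by 2 -> R0=(2,0,0,0) value=2
Op 4: inc R3 by 4 -> R3=(0,0,0,4) value=4
Op 5: merge R3<->R0 -> R3=(2,0,0,4) R0=(2,0,0,4)
Op 6: inc R3 by 1 -> R3=(2,0,0,5) value=7
Op 7: merge R0<->R1 -> R0=(2,0,0,4) R1=(2,0,0,4)
Op 8: inc R1 by 1 -> R1=(2,1,0,4) value=7
Op 9: inc R0 by 2 -> R0=(4,0,0,4) value=8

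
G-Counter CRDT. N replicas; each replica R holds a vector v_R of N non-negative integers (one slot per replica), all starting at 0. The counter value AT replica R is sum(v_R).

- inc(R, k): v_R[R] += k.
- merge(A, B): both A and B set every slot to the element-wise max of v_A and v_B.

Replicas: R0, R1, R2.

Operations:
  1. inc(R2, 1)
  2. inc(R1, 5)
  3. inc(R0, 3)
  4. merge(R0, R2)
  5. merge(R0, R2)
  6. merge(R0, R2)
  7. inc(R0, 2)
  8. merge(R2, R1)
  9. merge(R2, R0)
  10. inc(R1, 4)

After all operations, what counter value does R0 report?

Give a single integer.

Answer: 11

Derivation:
Op 1: inc R2 by 1 -> R2=(0,0,1) value=1
Op 2: inc R1 by 5 -> R1=(0,5,0) value=5
Op 3: inc R0 by 3 -> R0=(3,0,0) value=3
Op 4: merge R0<->R2 -> R0=(3,0,1) R2=(3,0,1)
Op 5: merge R0<->R2 -> R0=(3,0,1) R2=(3,0,1)
Op 6: merge R0<->R2 -> R0=(3,0,1) R2=(3,0,1)
Op 7: inc R0 by 2 -> R0=(5,0,1) value=6
Op 8: merge R2<->R1 -> R2=(3,5,1) R1=(3,5,1)
Op 9: merge R2<->R0 -> R2=(5,5,1) R0=(5,5,1)
Op 10: inc R1 by 4 -> R1=(3,9,1) value=13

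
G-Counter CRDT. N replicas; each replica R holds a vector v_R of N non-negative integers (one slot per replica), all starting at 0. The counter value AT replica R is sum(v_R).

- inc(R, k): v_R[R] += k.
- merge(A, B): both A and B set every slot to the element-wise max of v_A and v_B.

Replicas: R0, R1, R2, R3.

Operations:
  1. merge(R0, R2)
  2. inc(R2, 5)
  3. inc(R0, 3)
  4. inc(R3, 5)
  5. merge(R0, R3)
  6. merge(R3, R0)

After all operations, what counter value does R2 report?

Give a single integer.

Op 1: merge R0<->R2 -> R0=(0,0,0,0) R2=(0,0,0,0)
Op 2: inc R2 by 5 -> R2=(0,0,5,0) value=5
Op 3: inc R0 by 3 -> R0=(3,0,0,0) value=3
Op 4: inc R3 by 5 -> R3=(0,0,0,5) value=5
Op 5: merge R0<->R3 -> R0=(3,0,0,5) R3=(3,0,0,5)
Op 6: merge R3<->R0 -> R3=(3,0,0,5) R0=(3,0,0,5)

Answer: 5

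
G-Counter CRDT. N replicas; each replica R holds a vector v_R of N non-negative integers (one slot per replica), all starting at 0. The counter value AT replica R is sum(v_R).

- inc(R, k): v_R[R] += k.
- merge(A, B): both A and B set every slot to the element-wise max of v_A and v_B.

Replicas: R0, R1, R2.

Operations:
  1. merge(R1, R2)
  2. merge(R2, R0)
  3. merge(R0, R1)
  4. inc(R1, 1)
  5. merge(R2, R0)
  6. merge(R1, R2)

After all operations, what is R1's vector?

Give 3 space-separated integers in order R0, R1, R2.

Answer: 0 1 0

Derivation:
Op 1: merge R1<->R2 -> R1=(0,0,0) R2=(0,0,0)
Op 2: merge R2<->R0 -> R2=(0,0,0) R0=(0,0,0)
Op 3: merge R0<->R1 -> R0=(0,0,0) R1=(0,0,0)
Op 4: inc R1 by 1 -> R1=(0,1,0) value=1
Op 5: merge R2<->R0 -> R2=(0,0,0) R0=(0,0,0)
Op 6: merge R1<->R2 -> R1=(0,1,0) R2=(0,1,0)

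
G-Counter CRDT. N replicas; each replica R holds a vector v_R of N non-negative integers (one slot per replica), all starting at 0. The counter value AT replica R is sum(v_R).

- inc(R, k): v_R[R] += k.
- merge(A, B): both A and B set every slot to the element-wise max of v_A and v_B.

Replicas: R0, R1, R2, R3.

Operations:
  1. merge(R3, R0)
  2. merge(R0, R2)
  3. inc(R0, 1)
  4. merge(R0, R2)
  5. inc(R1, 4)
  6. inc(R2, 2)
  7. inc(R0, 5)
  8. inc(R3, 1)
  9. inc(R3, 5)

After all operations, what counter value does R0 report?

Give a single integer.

Op 1: merge R3<->R0 -> R3=(0,0,0,0) R0=(0,0,0,0)
Op 2: merge R0<->R2 -> R0=(0,0,0,0) R2=(0,0,0,0)
Op 3: inc R0 by 1 -> R0=(1,0,0,0) value=1
Op 4: merge R0<->R2 -> R0=(1,0,0,0) R2=(1,0,0,0)
Op 5: inc R1 by 4 -> R1=(0,4,0,0) value=4
Op 6: inc R2 by 2 -> R2=(1,0,2,0) value=3
Op 7: inc R0 by 5 -> R0=(6,0,0,0) value=6
Op 8: inc R3 by 1 -> R3=(0,0,0,1) value=1
Op 9: inc R3 by 5 -> R3=(0,0,0,6) value=6

Answer: 6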